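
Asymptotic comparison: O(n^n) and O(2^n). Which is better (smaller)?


exponential grows slower than n^n
O(2^n) is asymptotically smaller; O(n^n) grows faster


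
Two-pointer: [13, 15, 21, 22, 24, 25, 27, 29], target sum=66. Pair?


Two pointers: lo=0, hi=7
No pair sums to 66


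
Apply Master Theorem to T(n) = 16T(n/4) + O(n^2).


a=16, b=4, c=2. log_4(16)=2 = c=2. Case 2: O(n^c log n) = O(n^2 log n)
Complexity: O(n^2 log n)


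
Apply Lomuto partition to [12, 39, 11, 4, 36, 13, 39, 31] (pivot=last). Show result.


Elements <= 31 go left of pivot.
Result: [12, 11, 4, 13, 31, 39, 39, 36], pivot at index 4


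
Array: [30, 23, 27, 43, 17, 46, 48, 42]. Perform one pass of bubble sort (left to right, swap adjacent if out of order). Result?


After one pass: [23, 27, 30, 17, 43, 46, 42, 48]


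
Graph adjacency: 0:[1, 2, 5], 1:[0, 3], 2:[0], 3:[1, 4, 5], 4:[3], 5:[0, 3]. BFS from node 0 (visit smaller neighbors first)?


BFS queue: start with [0]
Visit order: [0, 1, 2, 5, 3, 4]


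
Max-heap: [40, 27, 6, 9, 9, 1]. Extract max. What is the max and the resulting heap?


Max = 40
Replace root with last, heapify down
Resulting heap: [27, 9, 6, 1, 9]


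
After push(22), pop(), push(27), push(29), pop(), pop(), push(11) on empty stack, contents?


push(22) -> [22]
pop() returns 22 -> []
push(27) -> [27]
push(29) -> [27, 29]
pop() returns 29 -> [27]
pop() returns 27 -> []
push(11) -> [11]
Final stack (bottom to top): [11]


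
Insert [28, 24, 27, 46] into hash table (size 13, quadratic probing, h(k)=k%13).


Insertions: 28->slot 2; 24->slot 11; 27->slot 1; 46->slot 7
Table: [None, 27, 28, None, None, None, None, 46, None, None, None, 24, None]


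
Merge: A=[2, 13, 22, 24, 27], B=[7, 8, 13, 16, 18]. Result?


Compare heads, take smaller each step.
Merged: [2, 7, 8, 13, 13, 16, 18, 22, 24, 27]


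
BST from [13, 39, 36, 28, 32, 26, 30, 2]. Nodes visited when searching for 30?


BST root = 13
Search for 30: compare at each node
Path: [13, 39, 36, 28, 32, 30]


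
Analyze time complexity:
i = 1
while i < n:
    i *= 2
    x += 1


Per nesting level: O(log n) = O(log n)
Complexity: O(log n)


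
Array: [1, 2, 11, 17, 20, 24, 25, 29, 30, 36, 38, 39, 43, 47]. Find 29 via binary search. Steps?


Search for 29:
[0,13] mid=6 arr[6]=25
[7,13] mid=10 arr[10]=38
[7,9] mid=8 arr[8]=30
[7,7] mid=7 arr[7]=29
Total: 4 comparisons


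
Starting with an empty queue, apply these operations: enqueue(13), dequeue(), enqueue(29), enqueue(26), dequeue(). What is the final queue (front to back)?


enqueue(13) -> [13]
dequeue() returns 13 -> []
enqueue(29) -> [29]
enqueue(26) -> [29, 26]
dequeue() returns 29 -> [26]
Final queue (front to back): [26]


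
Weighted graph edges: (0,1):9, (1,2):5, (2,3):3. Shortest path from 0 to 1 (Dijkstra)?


Dijkstra from 0:
Distances: {0: 0, 1: 9, 2: 14, 3: 17}
Shortest distance to 1 = 9, path = [0, 1]


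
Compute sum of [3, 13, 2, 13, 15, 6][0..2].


Prefix sums: [0, 3, 16, 18, 31, 46, 52]
Sum[0..2] = prefix[3] - prefix[0] = 18 - 0 = 18


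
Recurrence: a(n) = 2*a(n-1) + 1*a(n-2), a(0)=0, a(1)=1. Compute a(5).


Build bottom-up:
...a(3)=5, a(4)=12, a(5)=2*12+1*5=29


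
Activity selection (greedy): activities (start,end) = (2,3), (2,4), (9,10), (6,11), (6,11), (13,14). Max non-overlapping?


Greedy: pick earliest-ending, then skip overlaps.
Selected (3 activities): [(2, 3), (9, 10), (13, 14)]


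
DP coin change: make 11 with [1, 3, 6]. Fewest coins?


dp[0]=0; dp[i]=1+min(dp[i-c] for c in coins)
...dp[6]=1, dp[7]=2, dp[8]=3, dp[9]=2, dp[10]=3, dp[11]=4
Minimum coins for 11 = 4


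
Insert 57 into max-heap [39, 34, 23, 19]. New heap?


Append 57: [39, 34, 23, 19, 57]
Bubble up: swap idx 4(57) with idx 1(34); swap idx 1(57) with idx 0(39)
Result: [57, 39, 23, 19, 34]


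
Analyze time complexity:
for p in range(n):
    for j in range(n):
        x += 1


Per nesting level: O(n) * O(n) = O(n^2)
Complexity: O(n^2)


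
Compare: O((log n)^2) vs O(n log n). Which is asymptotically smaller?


polylogarithmic grows slower than linearithmic
O((log n)^2) is asymptotically smaller; O(n log n) grows faster


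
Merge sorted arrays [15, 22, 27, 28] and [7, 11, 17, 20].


Compare heads, take smaller each step.
Merged: [7, 11, 15, 17, 20, 22, 27, 28]


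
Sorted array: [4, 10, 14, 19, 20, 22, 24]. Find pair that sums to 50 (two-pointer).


Two pointers: lo=0, hi=6
No pair sums to 50


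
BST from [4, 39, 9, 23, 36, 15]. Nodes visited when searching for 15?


BST root = 4
Search for 15: compare at each node
Path: [4, 39, 9, 23, 15]


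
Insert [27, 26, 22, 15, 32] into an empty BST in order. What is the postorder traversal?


Root = 27; build tree by BST insertion.
Postorder traversal: [15, 22, 26, 32, 27]


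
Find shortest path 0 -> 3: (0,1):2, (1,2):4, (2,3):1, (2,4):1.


Dijkstra from 0:
Distances: {0: 0, 1: 2, 2: 6, 3: 7, 4: 7}
Shortest distance to 3 = 7, path = [0, 1, 2, 3]


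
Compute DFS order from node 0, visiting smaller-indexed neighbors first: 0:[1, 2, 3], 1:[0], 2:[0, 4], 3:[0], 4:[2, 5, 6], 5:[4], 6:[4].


DFS stack-based: start with [0]
Visit order: [0, 1, 2, 4, 5, 6, 3]


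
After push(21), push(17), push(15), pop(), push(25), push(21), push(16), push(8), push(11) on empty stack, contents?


push(21) -> [21]
push(17) -> [21, 17]
push(15) -> [21, 17, 15]
pop() returns 15 -> [21, 17]
push(25) -> [21, 17, 25]
push(21) -> [21, 17, 25, 21]
push(16) -> [21, 17, 25, 21, 16]
push(8) -> [21, 17, 25, 21, 16, 8]
push(11) -> [21, 17, 25, 21, 16, 8, 11]
Final stack (bottom to top): [21, 17, 25, 21, 16, 8, 11]


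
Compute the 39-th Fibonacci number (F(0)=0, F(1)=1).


F(n)=F(n-1)+F(n-2)
...F(37)=24157817, F(38)=39088169, F(39)=63245986


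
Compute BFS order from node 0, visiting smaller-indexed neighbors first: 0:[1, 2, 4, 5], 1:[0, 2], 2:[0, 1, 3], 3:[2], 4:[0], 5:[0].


BFS queue: start with [0]
Visit order: [0, 1, 2, 4, 5, 3]


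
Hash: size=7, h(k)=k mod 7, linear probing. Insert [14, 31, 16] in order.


Insertions: 14->slot 0; 31->slot 3; 16->slot 2
Table: [14, None, 16, 31, None, None, None]


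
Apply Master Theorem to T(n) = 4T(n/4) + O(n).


a=4, b=4, c=1. log_4(4)=1 = c=1. Case 2: O(n^c log n) = O(n log n)
Complexity: O(n log n)


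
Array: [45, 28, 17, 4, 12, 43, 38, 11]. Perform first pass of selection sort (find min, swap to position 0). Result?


After one pass: [4, 28, 17, 45, 12, 43, 38, 11]


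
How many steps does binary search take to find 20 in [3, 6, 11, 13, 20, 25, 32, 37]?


Search for 20:
[0,7] mid=3 arr[3]=13
[4,7] mid=5 arr[5]=25
[4,4] mid=4 arr[4]=20
Total: 3 comparisons


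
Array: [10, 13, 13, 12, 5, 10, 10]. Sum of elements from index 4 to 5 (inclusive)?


Prefix sums: [0, 10, 23, 36, 48, 53, 63, 73]
Sum[4..5] = prefix[6] - prefix[4] = 63 - 48 = 15


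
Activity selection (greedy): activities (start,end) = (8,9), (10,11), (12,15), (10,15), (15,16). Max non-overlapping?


Greedy: pick earliest-ending, then skip overlaps.
Selected (4 activities): [(8, 9), (10, 11), (12, 15), (15, 16)]


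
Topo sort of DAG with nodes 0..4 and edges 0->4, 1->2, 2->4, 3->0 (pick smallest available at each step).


Kahn's algorithm, process smallest node first
Order: [1, 2, 3, 0, 4]


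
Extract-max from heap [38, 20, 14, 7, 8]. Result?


Max = 38
Replace root with last, heapify down
Resulting heap: [20, 8, 14, 7]


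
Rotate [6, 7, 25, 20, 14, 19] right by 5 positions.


Right rotate by 5: [7, 25, 20, 14, 19, 6]


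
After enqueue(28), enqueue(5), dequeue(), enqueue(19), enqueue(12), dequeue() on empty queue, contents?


enqueue(28) -> [28]
enqueue(5) -> [28, 5]
dequeue() returns 28 -> [5]
enqueue(19) -> [5, 19]
enqueue(12) -> [5, 19, 12]
dequeue() returns 5 -> [19, 12]
Final queue (front to back): [19, 12]


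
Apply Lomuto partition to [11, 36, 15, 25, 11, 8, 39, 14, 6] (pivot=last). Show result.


Elements <= 6 go left of pivot.
Result: [6, 36, 15, 25, 11, 8, 39, 14, 11], pivot at index 0


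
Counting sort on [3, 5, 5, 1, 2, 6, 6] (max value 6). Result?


Count array: [0, 1, 1, 1, 0, 2, 2]
Reconstruct: [1, 2, 3, 5, 5, 6, 6]


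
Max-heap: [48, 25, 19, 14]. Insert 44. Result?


Append 44: [48, 25, 19, 14, 44]
Bubble up: swap idx 4(44) with idx 1(25)
Result: [48, 44, 19, 14, 25]


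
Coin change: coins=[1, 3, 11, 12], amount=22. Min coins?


dp[0]=0; dp[i]=1+min(dp[i-c] for c in coins)
...dp[17]=3, dp[18]=3, dp[19]=4, dp[20]=4, dp[21]=4, dp[22]=2
Minimum coins for 22 = 2


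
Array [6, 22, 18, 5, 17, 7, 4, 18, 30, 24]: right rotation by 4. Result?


Right rotate by 4: [4, 18, 30, 24, 6, 22, 18, 5, 17, 7]


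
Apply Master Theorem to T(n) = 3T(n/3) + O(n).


a=3, b=3, c=1. log_3(3)=1 = c=1. Case 2: O(n^c log n) = O(n log n)
Complexity: O(n log n)


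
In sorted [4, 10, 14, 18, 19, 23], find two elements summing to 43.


Two pointers: lo=0, hi=5
No pair sums to 43


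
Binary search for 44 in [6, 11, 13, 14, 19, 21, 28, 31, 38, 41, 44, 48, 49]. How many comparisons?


Search for 44:
[0,12] mid=6 arr[6]=28
[7,12] mid=9 arr[9]=41
[10,12] mid=11 arr[11]=48
[10,10] mid=10 arr[10]=44
Total: 4 comparisons


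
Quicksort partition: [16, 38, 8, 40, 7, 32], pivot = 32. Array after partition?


Elements <= 32 go left of pivot.
Result: [16, 8, 7, 32, 38, 40], pivot at index 3


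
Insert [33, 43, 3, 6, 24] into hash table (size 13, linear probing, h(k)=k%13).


Insertions: 33->slot 7; 43->slot 4; 3->slot 3; 6->slot 6; 24->slot 11
Table: [None, None, None, 3, 43, None, 6, 33, None, None, None, 24, None]


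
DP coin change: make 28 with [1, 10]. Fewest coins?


dp[0]=0; dp[i]=1+min(dp[i-c] for c in coins)
...dp[23]=5, dp[24]=6, dp[25]=7, dp[26]=8, dp[27]=9, dp[28]=10
Minimum coins for 28 = 10


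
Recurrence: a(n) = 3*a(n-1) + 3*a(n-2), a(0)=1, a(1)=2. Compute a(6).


Build bottom-up:
...a(4)=126, a(5)=477, a(6)=3*477+3*126=1809


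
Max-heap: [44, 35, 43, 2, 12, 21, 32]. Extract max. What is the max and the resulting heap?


Max = 44
Replace root with last, heapify down
Resulting heap: [43, 35, 32, 2, 12, 21]


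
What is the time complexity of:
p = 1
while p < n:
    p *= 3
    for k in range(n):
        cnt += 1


Per nesting level: O(log n) * O(n) = O(n log n)
Complexity: O(n log n)


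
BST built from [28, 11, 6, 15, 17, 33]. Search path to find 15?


BST root = 28
Search for 15: compare at each node
Path: [28, 11, 15]


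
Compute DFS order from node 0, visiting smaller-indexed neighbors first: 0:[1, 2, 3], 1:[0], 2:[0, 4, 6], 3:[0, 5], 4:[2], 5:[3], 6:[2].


DFS stack-based: start with [0]
Visit order: [0, 1, 2, 4, 6, 3, 5]


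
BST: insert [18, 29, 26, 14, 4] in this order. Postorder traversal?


Root = 18; build tree by BST insertion.
Postorder traversal: [4, 14, 26, 29, 18]


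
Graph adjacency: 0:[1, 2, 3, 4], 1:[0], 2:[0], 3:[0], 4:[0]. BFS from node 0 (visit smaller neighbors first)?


BFS queue: start with [0]
Visit order: [0, 1, 2, 3, 4]


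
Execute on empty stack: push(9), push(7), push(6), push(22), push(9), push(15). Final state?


push(9) -> [9]
push(7) -> [9, 7]
push(6) -> [9, 7, 6]
push(22) -> [9, 7, 6, 22]
push(9) -> [9, 7, 6, 22, 9]
push(15) -> [9, 7, 6, 22, 9, 15]
Final stack (bottom to top): [9, 7, 6, 22, 9, 15]


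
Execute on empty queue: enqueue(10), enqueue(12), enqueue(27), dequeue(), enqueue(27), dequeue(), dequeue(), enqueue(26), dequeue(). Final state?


enqueue(10) -> [10]
enqueue(12) -> [10, 12]
enqueue(27) -> [10, 12, 27]
dequeue() returns 10 -> [12, 27]
enqueue(27) -> [12, 27, 27]
dequeue() returns 12 -> [27, 27]
dequeue() returns 27 -> [27]
enqueue(26) -> [27, 26]
dequeue() returns 27 -> [26]
Final queue (front to back): [26]


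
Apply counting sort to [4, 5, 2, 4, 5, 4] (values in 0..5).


Count array: [0, 0, 1, 0, 3, 2]
Reconstruct: [2, 4, 4, 4, 5, 5]


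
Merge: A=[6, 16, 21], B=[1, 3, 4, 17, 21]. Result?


Compare heads, take smaller each step.
Merged: [1, 3, 4, 6, 16, 17, 21, 21]


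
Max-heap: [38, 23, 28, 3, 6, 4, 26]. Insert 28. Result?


Append 28: [38, 23, 28, 3, 6, 4, 26, 28]
Bubble up: swap idx 7(28) with idx 3(3); swap idx 3(28) with idx 1(23)
Result: [38, 28, 28, 23, 6, 4, 26, 3]


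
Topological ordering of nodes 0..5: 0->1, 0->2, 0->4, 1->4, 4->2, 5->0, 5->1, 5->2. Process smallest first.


Kahn's algorithm, process smallest node first
Order: [3, 5, 0, 1, 4, 2]


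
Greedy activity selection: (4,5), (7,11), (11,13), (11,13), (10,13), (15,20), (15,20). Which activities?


Greedy: pick earliest-ending, then skip overlaps.
Selected (4 activities): [(4, 5), (7, 11), (11, 13), (15, 20)]


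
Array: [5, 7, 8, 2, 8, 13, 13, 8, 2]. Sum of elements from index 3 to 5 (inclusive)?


Prefix sums: [0, 5, 12, 20, 22, 30, 43, 56, 64, 66]
Sum[3..5] = prefix[6] - prefix[3] = 43 - 20 = 23


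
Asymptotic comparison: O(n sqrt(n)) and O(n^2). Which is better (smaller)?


n^1.5 grows slower than quadratic
O(n sqrt(n)) is asymptotically smaller; O(n^2) grows faster


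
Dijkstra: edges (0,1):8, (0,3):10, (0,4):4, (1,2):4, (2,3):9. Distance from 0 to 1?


Dijkstra from 0:
Distances: {0: 0, 1: 8, 2: 12, 3: 10, 4: 4}
Shortest distance to 1 = 8, path = [0, 1]


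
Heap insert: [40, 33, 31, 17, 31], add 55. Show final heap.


Append 55: [40, 33, 31, 17, 31, 55]
Bubble up: swap idx 5(55) with idx 2(31); swap idx 2(55) with idx 0(40)
Result: [55, 33, 40, 17, 31, 31]


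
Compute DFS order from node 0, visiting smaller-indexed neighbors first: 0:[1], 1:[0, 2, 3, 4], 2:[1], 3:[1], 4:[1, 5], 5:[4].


DFS stack-based: start with [0]
Visit order: [0, 1, 2, 3, 4, 5]


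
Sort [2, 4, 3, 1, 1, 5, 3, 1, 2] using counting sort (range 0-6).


Count array: [0, 3, 2, 2, 1, 1, 0]
Reconstruct: [1, 1, 1, 2, 2, 3, 3, 4, 5]


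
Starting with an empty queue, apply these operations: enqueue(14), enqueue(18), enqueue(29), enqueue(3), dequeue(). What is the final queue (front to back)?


enqueue(14) -> [14]
enqueue(18) -> [14, 18]
enqueue(29) -> [14, 18, 29]
enqueue(3) -> [14, 18, 29, 3]
dequeue() returns 14 -> [18, 29, 3]
Final queue (front to back): [18, 29, 3]


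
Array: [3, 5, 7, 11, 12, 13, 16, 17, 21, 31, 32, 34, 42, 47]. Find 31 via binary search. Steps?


Search for 31:
[0,13] mid=6 arr[6]=16
[7,13] mid=10 arr[10]=32
[7,9] mid=8 arr[8]=21
[9,9] mid=9 arr[9]=31
Total: 4 comparisons


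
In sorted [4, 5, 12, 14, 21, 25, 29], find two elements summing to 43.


Two pointers: lo=0, hi=6
Found pair: (14, 29) summing to 43


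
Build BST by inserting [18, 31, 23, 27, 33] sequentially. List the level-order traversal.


Root = 18; build tree by BST insertion.
Level-Order traversal: [18, 31, 23, 33, 27]


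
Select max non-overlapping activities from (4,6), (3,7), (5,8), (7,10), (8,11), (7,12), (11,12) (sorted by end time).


Greedy: pick earliest-ending, then skip overlaps.
Selected (3 activities): [(4, 6), (7, 10), (11, 12)]


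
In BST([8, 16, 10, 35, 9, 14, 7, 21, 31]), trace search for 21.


BST root = 8
Search for 21: compare at each node
Path: [8, 16, 35, 21]


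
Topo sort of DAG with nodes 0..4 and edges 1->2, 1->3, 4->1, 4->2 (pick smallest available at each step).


Kahn's algorithm, process smallest node first
Order: [0, 4, 1, 2, 3]


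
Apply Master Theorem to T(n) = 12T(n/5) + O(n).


a=12, b=5, c=1. log_5(12)=1.544 > c=1. Case 1: O(n^log_b(a)) = O(n^1.544)
Complexity: O(n^1.544)


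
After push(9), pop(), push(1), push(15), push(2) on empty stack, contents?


push(9) -> [9]
pop() returns 9 -> []
push(1) -> [1]
push(15) -> [1, 15]
push(2) -> [1, 15, 2]
Final stack (bottom to top): [1, 15, 2]


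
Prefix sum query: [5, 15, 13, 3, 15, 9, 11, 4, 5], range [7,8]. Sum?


Prefix sums: [0, 5, 20, 33, 36, 51, 60, 71, 75, 80]
Sum[7..8] = prefix[9] - prefix[7] = 80 - 71 = 9


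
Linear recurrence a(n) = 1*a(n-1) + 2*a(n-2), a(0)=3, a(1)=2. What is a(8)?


Build bottom-up:
...a(6)=108, a(7)=212, a(8)=1*212+2*108=428


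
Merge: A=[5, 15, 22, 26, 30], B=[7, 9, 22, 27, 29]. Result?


Compare heads, take smaller each step.
Merged: [5, 7, 9, 15, 22, 22, 26, 27, 29, 30]


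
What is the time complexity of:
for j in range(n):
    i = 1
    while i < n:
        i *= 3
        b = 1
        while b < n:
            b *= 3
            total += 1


Per nesting level: O(n) * O(log n) * O(log n) = O(n (log n)^2)
Complexity: O(n (log n)^2)


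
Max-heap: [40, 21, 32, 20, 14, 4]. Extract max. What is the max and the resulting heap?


Max = 40
Replace root with last, heapify down
Resulting heap: [32, 21, 4, 20, 14]


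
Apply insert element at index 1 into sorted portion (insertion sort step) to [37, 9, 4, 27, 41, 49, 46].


After one pass: [9, 37, 4, 27, 41, 49, 46]


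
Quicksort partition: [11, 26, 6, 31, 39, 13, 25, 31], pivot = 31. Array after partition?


Elements <= 31 go left of pivot.
Result: [11, 26, 6, 31, 13, 25, 31, 39], pivot at index 6


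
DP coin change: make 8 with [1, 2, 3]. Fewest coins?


dp[0]=0; dp[i]=1+min(dp[i-c] for c in coins)
...dp[3]=1, dp[4]=2, dp[5]=2, dp[6]=2, dp[7]=3, dp[8]=3
Minimum coins for 8 = 3


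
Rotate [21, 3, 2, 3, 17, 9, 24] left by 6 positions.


Left rotate by 6: [24, 21, 3, 2, 3, 17, 9]


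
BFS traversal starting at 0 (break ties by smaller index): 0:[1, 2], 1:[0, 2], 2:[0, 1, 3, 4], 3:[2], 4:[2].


BFS queue: start with [0]
Visit order: [0, 1, 2, 3, 4]


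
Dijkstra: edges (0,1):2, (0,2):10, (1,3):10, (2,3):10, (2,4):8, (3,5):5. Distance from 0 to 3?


Dijkstra from 0:
Distances: {0: 0, 1: 2, 2: 10, 3: 12, 4: 18, 5: 17}
Shortest distance to 3 = 12, path = [0, 1, 3]


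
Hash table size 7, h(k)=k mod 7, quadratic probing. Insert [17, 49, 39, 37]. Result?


Insertions: 17->slot 3; 49->slot 0; 39->slot 4; 37->slot 2
Table: [49, None, 37, 17, 39, None, None]


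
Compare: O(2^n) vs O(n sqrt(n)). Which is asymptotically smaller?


n^1.5 grows slower than exponential
O(n sqrt(n)) is asymptotically smaller; O(2^n) grows faster


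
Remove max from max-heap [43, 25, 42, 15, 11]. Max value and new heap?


Max = 43
Replace root with last, heapify down
Resulting heap: [42, 25, 11, 15]


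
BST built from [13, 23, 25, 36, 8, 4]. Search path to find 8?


BST root = 13
Search for 8: compare at each node
Path: [13, 8]


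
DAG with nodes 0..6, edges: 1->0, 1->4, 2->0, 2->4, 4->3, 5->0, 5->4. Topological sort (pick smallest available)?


Kahn's algorithm, process smallest node first
Order: [1, 2, 5, 0, 4, 3, 6]


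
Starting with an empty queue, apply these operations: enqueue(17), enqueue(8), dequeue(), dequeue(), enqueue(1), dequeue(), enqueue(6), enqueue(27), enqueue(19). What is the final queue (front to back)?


enqueue(17) -> [17]
enqueue(8) -> [17, 8]
dequeue() returns 17 -> [8]
dequeue() returns 8 -> []
enqueue(1) -> [1]
dequeue() returns 1 -> []
enqueue(6) -> [6]
enqueue(27) -> [6, 27]
enqueue(19) -> [6, 27, 19]
Final queue (front to back): [6, 27, 19]


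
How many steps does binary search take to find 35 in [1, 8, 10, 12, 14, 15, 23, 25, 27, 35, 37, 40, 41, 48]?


Search for 35:
[0,13] mid=6 arr[6]=23
[7,13] mid=10 arr[10]=37
[7,9] mid=8 arr[8]=27
[9,9] mid=9 arr[9]=35
Total: 4 comparisons


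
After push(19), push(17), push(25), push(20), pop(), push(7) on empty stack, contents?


push(19) -> [19]
push(17) -> [19, 17]
push(25) -> [19, 17, 25]
push(20) -> [19, 17, 25, 20]
pop() returns 20 -> [19, 17, 25]
push(7) -> [19, 17, 25, 7]
Final stack (bottom to top): [19, 17, 25, 7]


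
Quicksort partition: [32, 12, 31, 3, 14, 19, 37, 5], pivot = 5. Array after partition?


Elements <= 5 go left of pivot.
Result: [3, 5, 31, 32, 14, 19, 37, 12], pivot at index 1


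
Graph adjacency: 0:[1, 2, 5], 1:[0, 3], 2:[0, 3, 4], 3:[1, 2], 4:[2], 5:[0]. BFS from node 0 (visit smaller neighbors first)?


BFS queue: start with [0]
Visit order: [0, 1, 2, 5, 3, 4]


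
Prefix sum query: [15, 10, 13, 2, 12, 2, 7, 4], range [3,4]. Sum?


Prefix sums: [0, 15, 25, 38, 40, 52, 54, 61, 65]
Sum[3..4] = prefix[5] - prefix[3] = 52 - 38 = 14


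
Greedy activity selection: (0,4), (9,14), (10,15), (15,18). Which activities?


Greedy: pick earliest-ending, then skip overlaps.
Selected (3 activities): [(0, 4), (9, 14), (15, 18)]


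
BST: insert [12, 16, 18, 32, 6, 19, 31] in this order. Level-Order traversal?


Root = 12; build tree by BST insertion.
Level-Order traversal: [12, 6, 16, 18, 32, 19, 31]


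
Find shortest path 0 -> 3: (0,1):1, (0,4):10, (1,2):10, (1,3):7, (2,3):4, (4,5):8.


Dijkstra from 0:
Distances: {0: 0, 1: 1, 2: 11, 3: 8, 4: 10, 5: 18}
Shortest distance to 3 = 8, path = [0, 1, 3]


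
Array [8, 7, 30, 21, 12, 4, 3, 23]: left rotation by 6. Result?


Left rotate by 6: [3, 23, 8, 7, 30, 21, 12, 4]


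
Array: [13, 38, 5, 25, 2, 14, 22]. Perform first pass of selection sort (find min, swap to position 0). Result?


After one pass: [2, 38, 5, 25, 13, 14, 22]


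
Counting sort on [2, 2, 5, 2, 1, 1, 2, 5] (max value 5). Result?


Count array: [0, 2, 4, 0, 0, 2]
Reconstruct: [1, 1, 2, 2, 2, 2, 5, 5]


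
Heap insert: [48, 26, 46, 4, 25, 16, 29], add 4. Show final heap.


Append 4: [48, 26, 46, 4, 25, 16, 29, 4]
Bubble up: no swaps needed
Result: [48, 26, 46, 4, 25, 16, 29, 4]


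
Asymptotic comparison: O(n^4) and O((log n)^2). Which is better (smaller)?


polylogarithmic grows slower than quartic
O((log n)^2) is asymptotically smaller; O(n^4) grows faster


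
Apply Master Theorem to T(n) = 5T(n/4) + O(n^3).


a=5, b=4, c=3. log_4(5)=1.161 < c=3. Case 3: O(n^c) = O(n^3)
Complexity: O(n^3)


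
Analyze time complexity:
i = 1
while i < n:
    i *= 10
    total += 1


Per nesting level: O(log n) = O(log n)
Complexity: O(log n)


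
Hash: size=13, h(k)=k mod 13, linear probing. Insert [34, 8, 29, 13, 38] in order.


Insertions: 34->slot 8; 8->slot 9; 29->slot 3; 13->slot 0; 38->slot 12
Table: [13, None, None, 29, None, None, None, None, 34, 8, None, None, 38]


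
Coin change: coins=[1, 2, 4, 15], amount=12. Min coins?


dp[0]=0; dp[i]=1+min(dp[i-c] for c in coins)
...dp[7]=3, dp[8]=2, dp[9]=3, dp[10]=3, dp[11]=4, dp[12]=3
Minimum coins for 12 = 3


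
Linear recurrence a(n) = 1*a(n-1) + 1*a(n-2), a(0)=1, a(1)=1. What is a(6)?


Build bottom-up:
...a(4)=5, a(5)=8, a(6)=1*8+1*5=13


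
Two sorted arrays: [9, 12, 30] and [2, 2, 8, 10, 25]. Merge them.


Compare heads, take smaller each step.
Merged: [2, 2, 8, 9, 10, 12, 25, 30]


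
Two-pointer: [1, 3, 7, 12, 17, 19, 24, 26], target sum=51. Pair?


Two pointers: lo=0, hi=7
No pair sums to 51


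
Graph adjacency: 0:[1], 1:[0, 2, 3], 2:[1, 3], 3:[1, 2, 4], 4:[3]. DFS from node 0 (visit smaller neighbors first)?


DFS stack-based: start with [0]
Visit order: [0, 1, 2, 3, 4]


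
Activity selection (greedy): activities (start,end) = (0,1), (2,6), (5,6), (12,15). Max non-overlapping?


Greedy: pick earliest-ending, then skip overlaps.
Selected (3 activities): [(0, 1), (2, 6), (12, 15)]


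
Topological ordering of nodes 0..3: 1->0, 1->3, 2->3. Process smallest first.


Kahn's algorithm, process smallest node first
Order: [1, 0, 2, 3]


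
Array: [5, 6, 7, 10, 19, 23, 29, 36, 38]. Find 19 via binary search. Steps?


Search for 19:
[0,8] mid=4 arr[4]=19
Total: 1 comparisons


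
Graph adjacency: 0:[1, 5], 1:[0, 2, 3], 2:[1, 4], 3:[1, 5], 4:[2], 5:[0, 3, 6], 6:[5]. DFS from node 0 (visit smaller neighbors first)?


DFS stack-based: start with [0]
Visit order: [0, 1, 2, 4, 3, 5, 6]


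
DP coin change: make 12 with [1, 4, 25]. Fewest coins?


dp[0]=0; dp[i]=1+min(dp[i-c] for c in coins)
...dp[7]=4, dp[8]=2, dp[9]=3, dp[10]=4, dp[11]=5, dp[12]=3
Minimum coins for 12 = 3


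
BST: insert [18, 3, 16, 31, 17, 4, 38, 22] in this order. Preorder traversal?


Root = 18; build tree by BST insertion.
Preorder traversal: [18, 3, 16, 4, 17, 31, 22, 38]


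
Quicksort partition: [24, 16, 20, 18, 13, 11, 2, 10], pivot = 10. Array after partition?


Elements <= 10 go left of pivot.
Result: [2, 10, 20, 18, 13, 11, 24, 16], pivot at index 1


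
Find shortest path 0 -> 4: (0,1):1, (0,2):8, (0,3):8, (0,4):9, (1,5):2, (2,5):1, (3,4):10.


Dijkstra from 0:
Distances: {0: 0, 1: 1, 2: 4, 3: 8, 4: 9, 5: 3}
Shortest distance to 4 = 9, path = [0, 4]


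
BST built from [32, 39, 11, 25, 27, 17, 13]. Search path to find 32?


BST root = 32
Search for 32: compare at each node
Path: [32]


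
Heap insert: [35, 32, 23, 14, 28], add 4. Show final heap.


Append 4: [35, 32, 23, 14, 28, 4]
Bubble up: no swaps needed
Result: [35, 32, 23, 14, 28, 4]


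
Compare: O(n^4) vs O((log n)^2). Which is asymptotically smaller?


polylogarithmic grows slower than quartic
O((log n)^2) is asymptotically smaller; O(n^4) grows faster


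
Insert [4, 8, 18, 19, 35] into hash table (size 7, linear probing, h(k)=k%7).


Insertions: 4->slot 4; 8->slot 1; 18->slot 5; 19->slot 6; 35->slot 0
Table: [35, 8, None, None, 4, 18, 19]


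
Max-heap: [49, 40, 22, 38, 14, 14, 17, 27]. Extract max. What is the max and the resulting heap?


Max = 49
Replace root with last, heapify down
Resulting heap: [40, 38, 22, 27, 14, 14, 17]


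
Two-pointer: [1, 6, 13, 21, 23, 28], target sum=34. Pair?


Two pointers: lo=0, hi=5
Found pair: (6, 28) summing to 34


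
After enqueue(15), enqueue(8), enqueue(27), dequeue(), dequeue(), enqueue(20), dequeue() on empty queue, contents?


enqueue(15) -> [15]
enqueue(8) -> [15, 8]
enqueue(27) -> [15, 8, 27]
dequeue() returns 15 -> [8, 27]
dequeue() returns 8 -> [27]
enqueue(20) -> [27, 20]
dequeue() returns 27 -> [20]
Final queue (front to back): [20]


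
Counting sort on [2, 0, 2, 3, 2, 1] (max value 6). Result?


Count array: [1, 1, 3, 1, 0, 0, 0]
Reconstruct: [0, 1, 2, 2, 2, 3]


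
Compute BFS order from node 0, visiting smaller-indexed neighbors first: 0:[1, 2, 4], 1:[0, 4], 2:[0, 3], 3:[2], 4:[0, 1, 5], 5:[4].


BFS queue: start with [0]
Visit order: [0, 1, 2, 4, 3, 5]


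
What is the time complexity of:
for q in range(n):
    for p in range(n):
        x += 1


Per nesting level: O(n) * O(n) = O(n^2)
Complexity: O(n^2)


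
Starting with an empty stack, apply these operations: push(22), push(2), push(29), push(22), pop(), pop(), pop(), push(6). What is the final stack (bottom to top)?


push(22) -> [22]
push(2) -> [22, 2]
push(29) -> [22, 2, 29]
push(22) -> [22, 2, 29, 22]
pop() returns 22 -> [22, 2, 29]
pop() returns 29 -> [22, 2]
pop() returns 2 -> [22]
push(6) -> [22, 6]
Final stack (bottom to top): [22, 6]


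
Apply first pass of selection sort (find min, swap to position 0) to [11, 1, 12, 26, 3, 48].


After one pass: [1, 11, 12, 26, 3, 48]


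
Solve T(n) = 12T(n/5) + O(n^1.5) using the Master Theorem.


a=12, b=5, c=1.5. log_5(12)=1.544 > c=1.5. Case 1: O(n^log_b(a)) = O(n^1.544)
Complexity: O(n^1.544)


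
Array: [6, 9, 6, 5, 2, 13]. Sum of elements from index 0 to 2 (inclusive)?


Prefix sums: [0, 6, 15, 21, 26, 28, 41]
Sum[0..2] = prefix[3] - prefix[0] = 21 - 0 = 21


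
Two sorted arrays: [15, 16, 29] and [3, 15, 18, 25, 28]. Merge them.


Compare heads, take smaller each step.
Merged: [3, 15, 15, 16, 18, 25, 28, 29]


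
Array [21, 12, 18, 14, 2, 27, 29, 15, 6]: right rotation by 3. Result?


Right rotate by 3: [29, 15, 6, 21, 12, 18, 14, 2, 27]


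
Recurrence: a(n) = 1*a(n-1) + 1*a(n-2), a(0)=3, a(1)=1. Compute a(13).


Build bottom-up:
...a(11)=254, a(12)=411, a(13)=1*411+1*254=665


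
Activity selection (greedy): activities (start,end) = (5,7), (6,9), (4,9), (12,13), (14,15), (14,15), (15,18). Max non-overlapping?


Greedy: pick earliest-ending, then skip overlaps.
Selected (4 activities): [(5, 7), (12, 13), (14, 15), (15, 18)]


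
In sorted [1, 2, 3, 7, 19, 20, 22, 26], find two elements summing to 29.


Two pointers: lo=0, hi=7
Found pair: (3, 26) summing to 29


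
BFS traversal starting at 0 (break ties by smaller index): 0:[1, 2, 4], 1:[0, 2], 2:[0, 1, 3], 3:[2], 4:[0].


BFS queue: start with [0]
Visit order: [0, 1, 2, 4, 3]


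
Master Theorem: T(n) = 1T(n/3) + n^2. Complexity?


a=1, b=3, c=2. log_3(1)=0 < c=2. Case 3: O(n^c) = O(n^2)
Complexity: O(n^2)


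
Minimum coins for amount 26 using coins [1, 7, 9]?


dp[0]=0; dp[i]=1+min(dp[i-c] for c in coins)
...dp[21]=3, dp[22]=4, dp[23]=3, dp[24]=4, dp[25]=3, dp[26]=4
Minimum coins for 26 = 4


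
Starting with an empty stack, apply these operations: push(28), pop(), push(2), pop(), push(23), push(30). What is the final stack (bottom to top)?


push(28) -> [28]
pop() returns 28 -> []
push(2) -> [2]
pop() returns 2 -> []
push(23) -> [23]
push(30) -> [23, 30]
Final stack (bottom to top): [23, 30]


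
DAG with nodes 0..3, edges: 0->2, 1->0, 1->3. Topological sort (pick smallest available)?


Kahn's algorithm, process smallest node first
Order: [1, 0, 2, 3]


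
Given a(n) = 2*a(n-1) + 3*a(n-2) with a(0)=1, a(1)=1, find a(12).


Build bottom-up:
...a(10)=29525, a(11)=88573, a(12)=2*88573+3*29525=265721


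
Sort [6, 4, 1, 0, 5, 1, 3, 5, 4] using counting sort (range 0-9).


Count array: [1, 2, 0, 1, 2, 2, 1, 0, 0, 0]
Reconstruct: [0, 1, 1, 3, 4, 4, 5, 5, 6]


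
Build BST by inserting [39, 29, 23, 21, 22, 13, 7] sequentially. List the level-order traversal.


Root = 39; build tree by BST insertion.
Level-Order traversal: [39, 29, 23, 21, 13, 22, 7]


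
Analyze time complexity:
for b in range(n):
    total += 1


Per nesting level: O(n) = O(n)
Complexity: O(n)


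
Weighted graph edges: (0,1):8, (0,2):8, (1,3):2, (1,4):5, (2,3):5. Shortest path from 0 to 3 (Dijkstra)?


Dijkstra from 0:
Distances: {0: 0, 1: 8, 2: 8, 3: 10, 4: 13}
Shortest distance to 3 = 10, path = [0, 1, 3]


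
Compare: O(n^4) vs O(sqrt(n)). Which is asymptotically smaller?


sublinear grows slower than quartic
O(sqrt(n)) is asymptotically smaller; O(n^4) grows faster


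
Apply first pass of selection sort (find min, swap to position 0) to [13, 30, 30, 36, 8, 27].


After one pass: [8, 30, 30, 36, 13, 27]


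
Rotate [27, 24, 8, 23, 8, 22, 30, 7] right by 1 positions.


Right rotate by 1: [7, 27, 24, 8, 23, 8, 22, 30]


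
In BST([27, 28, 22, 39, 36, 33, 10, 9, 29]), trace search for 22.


BST root = 27
Search for 22: compare at each node
Path: [27, 22]


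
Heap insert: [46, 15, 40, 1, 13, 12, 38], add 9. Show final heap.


Append 9: [46, 15, 40, 1, 13, 12, 38, 9]
Bubble up: swap idx 7(9) with idx 3(1)
Result: [46, 15, 40, 9, 13, 12, 38, 1]


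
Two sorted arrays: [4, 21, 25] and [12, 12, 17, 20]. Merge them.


Compare heads, take smaller each step.
Merged: [4, 12, 12, 17, 20, 21, 25]


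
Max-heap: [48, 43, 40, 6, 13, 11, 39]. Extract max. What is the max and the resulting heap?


Max = 48
Replace root with last, heapify down
Resulting heap: [43, 39, 40, 6, 13, 11]


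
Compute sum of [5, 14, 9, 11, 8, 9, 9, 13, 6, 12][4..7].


Prefix sums: [0, 5, 19, 28, 39, 47, 56, 65, 78, 84, 96]
Sum[4..7] = prefix[8] - prefix[4] = 78 - 39 = 39


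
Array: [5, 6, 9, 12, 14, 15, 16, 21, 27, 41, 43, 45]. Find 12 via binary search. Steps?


Search for 12:
[0,11] mid=5 arr[5]=15
[0,4] mid=2 arr[2]=9
[3,4] mid=3 arr[3]=12
Total: 3 comparisons


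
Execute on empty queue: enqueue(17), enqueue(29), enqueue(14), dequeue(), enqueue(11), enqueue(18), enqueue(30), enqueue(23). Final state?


enqueue(17) -> [17]
enqueue(29) -> [17, 29]
enqueue(14) -> [17, 29, 14]
dequeue() returns 17 -> [29, 14]
enqueue(11) -> [29, 14, 11]
enqueue(18) -> [29, 14, 11, 18]
enqueue(30) -> [29, 14, 11, 18, 30]
enqueue(23) -> [29, 14, 11, 18, 30, 23]
Final queue (front to back): [29, 14, 11, 18, 30, 23]


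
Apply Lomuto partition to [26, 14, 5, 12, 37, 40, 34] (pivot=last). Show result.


Elements <= 34 go left of pivot.
Result: [26, 14, 5, 12, 34, 40, 37], pivot at index 4


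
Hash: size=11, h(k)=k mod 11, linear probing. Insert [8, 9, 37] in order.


Insertions: 8->slot 8; 9->slot 9; 37->slot 4
Table: [None, None, None, None, 37, None, None, None, 8, 9, None]


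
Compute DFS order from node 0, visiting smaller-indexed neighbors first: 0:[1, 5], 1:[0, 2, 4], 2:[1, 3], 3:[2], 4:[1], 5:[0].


DFS stack-based: start with [0]
Visit order: [0, 1, 2, 3, 4, 5]


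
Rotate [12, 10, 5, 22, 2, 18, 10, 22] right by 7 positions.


Right rotate by 7: [10, 5, 22, 2, 18, 10, 22, 12]


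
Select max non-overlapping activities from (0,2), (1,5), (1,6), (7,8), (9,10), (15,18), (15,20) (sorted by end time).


Greedy: pick earliest-ending, then skip overlaps.
Selected (4 activities): [(0, 2), (7, 8), (9, 10), (15, 18)]


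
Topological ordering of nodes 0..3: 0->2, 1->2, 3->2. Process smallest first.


Kahn's algorithm, process smallest node first
Order: [0, 1, 3, 2]


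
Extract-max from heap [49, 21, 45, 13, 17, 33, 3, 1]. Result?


Max = 49
Replace root with last, heapify down
Resulting heap: [45, 21, 33, 13, 17, 1, 3]


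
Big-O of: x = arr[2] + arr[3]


Analysis: constant-time operation, no loop
Complexity: O(1)


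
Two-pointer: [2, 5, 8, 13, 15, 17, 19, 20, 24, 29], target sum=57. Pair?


Two pointers: lo=0, hi=9
No pair sums to 57


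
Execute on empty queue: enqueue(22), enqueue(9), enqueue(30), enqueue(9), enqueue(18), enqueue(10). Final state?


enqueue(22) -> [22]
enqueue(9) -> [22, 9]
enqueue(30) -> [22, 9, 30]
enqueue(9) -> [22, 9, 30, 9]
enqueue(18) -> [22, 9, 30, 9, 18]
enqueue(10) -> [22, 9, 30, 9, 18, 10]
Final queue (front to back): [22, 9, 30, 9, 18, 10]


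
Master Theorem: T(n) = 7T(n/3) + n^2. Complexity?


a=7, b=3, c=2. log_3(7)=1.771 < c=2. Case 3: O(n^c) = O(n^2)
Complexity: O(n^2)


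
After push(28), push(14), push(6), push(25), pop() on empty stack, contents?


push(28) -> [28]
push(14) -> [28, 14]
push(6) -> [28, 14, 6]
push(25) -> [28, 14, 6, 25]
pop() returns 25 -> [28, 14, 6]
Final stack (bottom to top): [28, 14, 6]


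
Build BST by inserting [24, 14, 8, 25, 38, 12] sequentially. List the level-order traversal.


Root = 24; build tree by BST insertion.
Level-Order traversal: [24, 14, 25, 8, 38, 12]


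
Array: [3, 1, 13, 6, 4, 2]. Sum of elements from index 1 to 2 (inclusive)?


Prefix sums: [0, 3, 4, 17, 23, 27, 29]
Sum[1..2] = prefix[3] - prefix[1] = 17 - 3 = 14


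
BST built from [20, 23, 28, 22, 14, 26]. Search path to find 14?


BST root = 20
Search for 14: compare at each node
Path: [20, 14]


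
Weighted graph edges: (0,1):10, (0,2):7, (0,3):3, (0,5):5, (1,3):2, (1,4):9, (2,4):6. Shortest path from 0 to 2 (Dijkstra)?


Dijkstra from 0:
Distances: {0: 0, 1: 5, 2: 7, 3: 3, 4: 13, 5: 5}
Shortest distance to 2 = 7, path = [0, 2]


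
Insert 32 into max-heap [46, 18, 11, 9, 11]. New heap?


Append 32: [46, 18, 11, 9, 11, 32]
Bubble up: swap idx 5(32) with idx 2(11)
Result: [46, 18, 32, 9, 11, 11]


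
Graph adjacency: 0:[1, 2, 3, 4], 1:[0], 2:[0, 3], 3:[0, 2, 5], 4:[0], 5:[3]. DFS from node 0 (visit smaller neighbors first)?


DFS stack-based: start with [0]
Visit order: [0, 1, 2, 3, 5, 4]


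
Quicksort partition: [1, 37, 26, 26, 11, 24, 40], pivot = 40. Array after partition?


Elements <= 40 go left of pivot.
Result: [1, 37, 26, 26, 11, 24, 40], pivot at index 6


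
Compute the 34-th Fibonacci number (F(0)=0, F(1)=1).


F(n)=F(n-1)+F(n-2)
...F(32)=2178309, F(33)=3524578, F(34)=5702887


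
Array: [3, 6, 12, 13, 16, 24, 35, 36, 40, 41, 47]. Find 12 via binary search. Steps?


Search for 12:
[0,10] mid=5 arr[5]=24
[0,4] mid=2 arr[2]=12
Total: 2 comparisons


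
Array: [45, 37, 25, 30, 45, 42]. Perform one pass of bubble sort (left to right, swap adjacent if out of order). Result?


After one pass: [37, 25, 30, 45, 42, 45]


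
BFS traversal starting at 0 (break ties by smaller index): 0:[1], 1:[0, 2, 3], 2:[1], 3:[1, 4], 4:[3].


BFS queue: start with [0]
Visit order: [0, 1, 2, 3, 4]


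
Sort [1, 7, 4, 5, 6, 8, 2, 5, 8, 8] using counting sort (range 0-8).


Count array: [0, 1, 1, 0, 1, 2, 1, 1, 3]
Reconstruct: [1, 2, 4, 5, 5, 6, 7, 8, 8, 8]


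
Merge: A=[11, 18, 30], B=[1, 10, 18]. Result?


Compare heads, take smaller each step.
Merged: [1, 10, 11, 18, 18, 30]


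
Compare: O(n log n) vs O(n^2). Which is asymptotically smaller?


linearithmic grows slower than quadratic
O(n log n) is asymptotically smaller; O(n^2) grows faster


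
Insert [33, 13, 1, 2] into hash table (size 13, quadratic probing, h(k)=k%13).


Insertions: 33->slot 7; 13->slot 0; 1->slot 1; 2->slot 2
Table: [13, 1, 2, None, None, None, None, 33, None, None, None, None, None]


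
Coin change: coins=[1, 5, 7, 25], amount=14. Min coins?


dp[0]=0; dp[i]=1+min(dp[i-c] for c in coins)
...dp[9]=3, dp[10]=2, dp[11]=3, dp[12]=2, dp[13]=3, dp[14]=2
Minimum coins for 14 = 2


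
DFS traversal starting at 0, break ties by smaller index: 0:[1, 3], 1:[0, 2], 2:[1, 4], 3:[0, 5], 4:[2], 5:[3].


DFS stack-based: start with [0]
Visit order: [0, 1, 2, 4, 3, 5]


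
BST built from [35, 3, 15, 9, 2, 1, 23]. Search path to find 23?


BST root = 35
Search for 23: compare at each node
Path: [35, 3, 15, 23]


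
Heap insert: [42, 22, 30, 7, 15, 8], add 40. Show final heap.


Append 40: [42, 22, 30, 7, 15, 8, 40]
Bubble up: swap idx 6(40) with idx 2(30)
Result: [42, 22, 40, 7, 15, 8, 30]


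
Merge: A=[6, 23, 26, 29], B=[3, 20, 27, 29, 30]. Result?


Compare heads, take smaller each step.
Merged: [3, 6, 20, 23, 26, 27, 29, 29, 30]


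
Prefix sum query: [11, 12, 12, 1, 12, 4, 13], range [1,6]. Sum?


Prefix sums: [0, 11, 23, 35, 36, 48, 52, 65]
Sum[1..6] = prefix[7] - prefix[1] = 65 - 11 = 54


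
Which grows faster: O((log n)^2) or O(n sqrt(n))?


polylogarithmic grows slower than n^1.5
O((log n)^2) is asymptotically smaller; O(n sqrt(n)) grows faster


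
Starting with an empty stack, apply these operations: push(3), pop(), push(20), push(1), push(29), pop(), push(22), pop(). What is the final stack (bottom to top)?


push(3) -> [3]
pop() returns 3 -> []
push(20) -> [20]
push(1) -> [20, 1]
push(29) -> [20, 1, 29]
pop() returns 29 -> [20, 1]
push(22) -> [20, 1, 22]
pop() returns 22 -> [20, 1]
Final stack (bottom to top): [20, 1]


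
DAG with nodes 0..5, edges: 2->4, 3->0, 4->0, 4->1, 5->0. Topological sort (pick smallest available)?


Kahn's algorithm, process smallest node first
Order: [2, 3, 4, 1, 5, 0]


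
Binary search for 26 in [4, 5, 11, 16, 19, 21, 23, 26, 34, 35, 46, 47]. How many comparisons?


Search for 26:
[0,11] mid=5 arr[5]=21
[6,11] mid=8 arr[8]=34
[6,7] mid=6 arr[6]=23
[7,7] mid=7 arr[7]=26
Total: 4 comparisons


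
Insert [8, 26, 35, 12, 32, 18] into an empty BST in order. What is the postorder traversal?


Root = 8; build tree by BST insertion.
Postorder traversal: [18, 12, 32, 35, 26, 8]


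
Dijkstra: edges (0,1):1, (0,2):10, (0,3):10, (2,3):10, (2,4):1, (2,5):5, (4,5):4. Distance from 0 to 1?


Dijkstra from 0:
Distances: {0: 0, 1: 1, 2: 10, 3: 10, 4: 11, 5: 15}
Shortest distance to 1 = 1, path = [0, 1]


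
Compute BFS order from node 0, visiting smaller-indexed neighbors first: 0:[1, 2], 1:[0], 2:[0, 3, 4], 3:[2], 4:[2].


BFS queue: start with [0]
Visit order: [0, 1, 2, 3, 4]


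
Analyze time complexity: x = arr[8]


Analysis: constant-time operation, no loop
Complexity: O(1)
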